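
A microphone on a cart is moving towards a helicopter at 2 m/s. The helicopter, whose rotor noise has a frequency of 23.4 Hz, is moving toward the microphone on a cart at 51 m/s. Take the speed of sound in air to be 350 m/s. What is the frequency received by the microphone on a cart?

27.5 Hz

Both move, so f' = f · (v + v_o)/(v − v_s).
f' = 23.4 × (350 + 2)/(350 − 51) = 23.4 × 352/299 ≈ 27.5 Hz.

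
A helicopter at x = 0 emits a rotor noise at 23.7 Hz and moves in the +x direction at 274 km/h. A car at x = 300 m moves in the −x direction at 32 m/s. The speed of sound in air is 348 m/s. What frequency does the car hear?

33.1 Hz

274 km/h = 76.11 m/s.
The observer lies on the +x side, so the source is heading toward the observer and the observer is heading toward the source.
General Doppler shift: f' = f · (v + v_o)/(v − v_s).
f' = 23.7 × (348 + 32)/(348 − 76.11) = 23.7 × 380/271.89 ≈ 33.1 Hz.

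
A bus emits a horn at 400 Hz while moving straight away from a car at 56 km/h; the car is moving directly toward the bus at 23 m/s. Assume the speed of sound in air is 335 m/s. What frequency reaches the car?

56 km/h = 15.56 m/s.
Both move, so f' = f · (v + v_o)/(v + v_s).
f' = 400 × (335 + 23)/(335 + 15.56) = 400 × 358/350.56 ≈ 408 Hz.

408 Hz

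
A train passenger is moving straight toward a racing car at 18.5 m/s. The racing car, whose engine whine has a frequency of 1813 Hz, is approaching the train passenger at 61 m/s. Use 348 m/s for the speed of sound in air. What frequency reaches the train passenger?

2315 Hz

General Doppler shift: f' = f · (v + v_o)/(v − v_s).
f' = 1813 × (348 + 18.5)/(348 − 61) = 1813 × 366.5/287 ≈ 2315 Hz.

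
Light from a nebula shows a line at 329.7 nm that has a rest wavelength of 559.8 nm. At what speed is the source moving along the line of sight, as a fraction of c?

0.485c

λ'/λ₀ = 0.5890 < 1 (blueshift), so the source is approaching.
λ'/λ₀ = √((1 − β)/(1 + β)) for an approaching source ⇒ β = (1 − r²)/(1 + r²) with r = λ'/λ₀.
β = (1 − 0.3469)/(1 + 0.3469) ≈ 0.485.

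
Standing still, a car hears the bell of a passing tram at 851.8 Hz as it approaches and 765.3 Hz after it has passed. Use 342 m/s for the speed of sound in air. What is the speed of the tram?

18.3 m/s

f₁/f₂ = (v + v_s)/(v − v_s), so v_s = v · (f₁ − f₂)/(f₁ + f₂).
v_s = 342 × (851.8 − 765.3)/(851.8 + 765.3) = 342 × 86.5/1617.1 ≈ 18.3 m/s.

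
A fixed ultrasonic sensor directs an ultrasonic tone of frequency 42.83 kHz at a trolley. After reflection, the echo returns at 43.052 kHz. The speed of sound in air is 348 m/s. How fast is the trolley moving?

0.90 m/s

Double Doppler shift off a moving reflector: f₂ = f₀ · (v + u)/(v − u) (u > 0 toward emitter).
Rearranging, u = v · (f₂ − f₀)/(f₂ + f₀) = 348 × 0.222/85.882 ≈ 0.90 m/s.
So the trolley is moving at 0.90 m/s toward the emitter.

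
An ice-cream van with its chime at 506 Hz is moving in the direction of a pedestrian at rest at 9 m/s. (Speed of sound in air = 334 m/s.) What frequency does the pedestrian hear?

520 Hz

Moving source, stationary observer: f' = f · v/(v − v_s) since the source is approaching.
f' = 506 × 334/(334 − 9) = 506 × 334/325 ≈ 520 Hz.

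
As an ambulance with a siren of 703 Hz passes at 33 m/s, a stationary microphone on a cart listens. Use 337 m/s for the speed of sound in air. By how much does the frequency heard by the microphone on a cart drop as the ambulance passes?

Approaching: f₁ = f · v/(v − v_s) = 703 × 337/304 ≈ 779 Hz.
Receding: f₂ = f · v/(v + v_s) = 703 × 337/370 ≈ 640 Hz.
Drop: f₁ − f₂ = 2f·v·v_s/(v² − v_s²) = 2 × 703 × 337 × 33/(337² − 33²) ≈ 139 Hz.

139 Hz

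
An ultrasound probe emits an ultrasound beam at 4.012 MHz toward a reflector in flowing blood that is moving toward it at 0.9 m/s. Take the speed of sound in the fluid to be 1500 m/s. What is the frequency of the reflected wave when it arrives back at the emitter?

4.017 MHz

At the reflector in flowing blood (a moving observer), f₁ = f₀ · (v + u)/v = 4.012 × 1500.9/1500 ≈ 4.014 MHz.
The reflection then acts as a moving source: f₂ = f₁ · v/(v − u) ≈ 4.017 MHz.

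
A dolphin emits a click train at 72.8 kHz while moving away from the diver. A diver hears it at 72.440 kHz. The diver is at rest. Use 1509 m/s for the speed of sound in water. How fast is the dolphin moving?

f' = f · v/(v + v_s) ⇒ v_s = v · |1 − f/f'|.
v_s = 1509 × |1 − 72.8/72.440| = 1509 × 0.00497 ≈ 7.5 m/s.

7.5 m/s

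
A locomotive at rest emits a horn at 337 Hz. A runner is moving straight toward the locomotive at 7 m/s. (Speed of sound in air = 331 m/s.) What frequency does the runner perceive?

Moving observer, stationary source: f' = f · (v + v_o)/v.
f' = 337 × (331 + 7)/331 = 337 × 338/331 ≈ 344 Hz.

344 Hz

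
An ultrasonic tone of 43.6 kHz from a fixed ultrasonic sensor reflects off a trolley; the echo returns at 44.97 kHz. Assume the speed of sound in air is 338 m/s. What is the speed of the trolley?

Double Doppler shift off a moving reflector: f₂ = f₀ · (v + u)/(v − u) (u > 0 toward emitter).
Rearranging, u = v · (f₂ − f₀)/(f₂ + f₀) = 338 × 1.37/88.57 ≈ 5.2 m/s.
So the trolley is moving at 5.2 m/s toward the emitter.

5.2 m/s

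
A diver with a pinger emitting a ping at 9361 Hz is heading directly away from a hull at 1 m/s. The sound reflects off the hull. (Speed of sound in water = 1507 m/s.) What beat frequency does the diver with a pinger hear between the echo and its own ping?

12.4 Hz

The hull receives the sound from a moving source: f₁ = f₀ · v/(v + v_e) = 9361 × 1507/1508 ≈ 9354.79 Hz.
On the return leg the diver with a pinger is a moving observer: f₂ = f₁ · (v − v_e)/v = 9354.79 × 1506/1507 ≈ 9348.58 Hz.
Equivalently f₂ = f₀ · (v − v_e)/(v + v_e).
Beat against the emitted tone: |f₂ − f₀| = 2v_e·f₀/(v + v_e) = 2 × 1 × 9361/1508 ≈ 12.4 Hz.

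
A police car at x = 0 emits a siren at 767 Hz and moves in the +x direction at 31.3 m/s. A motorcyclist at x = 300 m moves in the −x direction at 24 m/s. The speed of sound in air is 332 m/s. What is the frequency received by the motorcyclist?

908 Hz

The observer lies on the +x side, so the source is heading toward the observer and the observer is heading toward the source.
General Doppler shift: f' = f · (v + v_o)/(v − v_s).
f' = 767 × (332 + 24)/(332 − 31.3) = 767 × 356/300.7 ≈ 908 Hz.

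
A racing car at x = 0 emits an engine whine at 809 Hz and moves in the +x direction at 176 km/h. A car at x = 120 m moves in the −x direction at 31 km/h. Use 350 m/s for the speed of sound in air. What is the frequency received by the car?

963 Hz

176 km/h = 48.89 m/s; 31 km/h = 8.611 m/s.
The observer lies on the +x side, so the source is heading toward the observer and the observer is heading toward the source.
General Doppler shift: f' = f · (v + v_o)/(v − v_s).
f' = 809 × (350 + 8.611)/(350 − 48.89) = 809 × 358.61/301.11 ≈ 963 Hz.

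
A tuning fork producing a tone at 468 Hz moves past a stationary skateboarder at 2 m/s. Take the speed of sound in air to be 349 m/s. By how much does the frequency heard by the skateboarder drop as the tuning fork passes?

Approaching: f₁ = f · v/(v − v_s) = 468 × 349/347 ≈ 470.70 Hz.
Receding: f₂ = f · v/(v + v_s) = 468 × 349/351 ≈ 465.33 Hz.
Drop: f₁ − f₂ = 2f·v·v_s/(v² − v_s²) = 2 × 468 × 349 × 2/(349² − 2²) ≈ 5.36 Hz.

5.36 Hz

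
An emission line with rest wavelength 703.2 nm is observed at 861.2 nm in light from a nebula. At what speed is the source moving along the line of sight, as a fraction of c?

λ'/λ₀ = 1.2247 > 1 (redshift), so the source is receding.
λ'/λ₀ = √((1 + β)/(1 − β)) for a receding source ⇒ β = (r² − 1)/(r² + 1) with r = λ'/λ₀.
β = (1.4999 − 1)/(1.4999 + 1) ≈ 0.200.

0.200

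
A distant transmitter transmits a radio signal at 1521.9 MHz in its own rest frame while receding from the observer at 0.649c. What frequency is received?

Relativistic Doppler for frequency: f' = f₀ · √((1 − β)/(1 + β)).
f' = 1521.9 × √(0.3510/1.6490) = 1521.9 × 0.46136 ≈ 702.1 MHz.

702.1 MHz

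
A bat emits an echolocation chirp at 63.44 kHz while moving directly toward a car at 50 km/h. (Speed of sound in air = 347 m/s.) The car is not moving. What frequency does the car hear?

66.1 kHz

50 km/h = 13.89 m/s.
Moving source, stationary observer: f' = f · v/(v − v_s) since the source is approaching.
f' = 63.44 × 347/(347 − 13.89) = 63.44 × 347/333.1 ≈ 66.1 kHz.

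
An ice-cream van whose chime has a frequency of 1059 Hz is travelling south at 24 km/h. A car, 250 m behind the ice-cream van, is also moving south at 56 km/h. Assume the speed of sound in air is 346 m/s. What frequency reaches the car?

1086 Hz

24 km/h = 6.667 m/s; 56 km/h = 15.56 m/s.
The car is behind, so the ice-cream van is moving away from it while the car is moving toward the ice-cream van.
General Doppler shift: f' = f · (v + v_o)/(v + v_s).
f' = 1059 × (346 + 15.56)/(346 + 6.667) = 1059 × 361.56/352.67 ≈ 1086 Hz.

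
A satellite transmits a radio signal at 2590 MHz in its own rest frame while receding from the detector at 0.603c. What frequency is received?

1288.9 MHz

Relativistic Doppler for frequency: f' = f₀ · √((1 − β)/(1 + β)).
f' = 2590 × √(0.3970/1.6030) = 2590 × 0.49766 ≈ 1288.9 MHz.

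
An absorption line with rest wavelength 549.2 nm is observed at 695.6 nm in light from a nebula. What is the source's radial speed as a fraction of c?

0.232c

λ'/λ₀ = 1.2666 > 1 (redshift), so the source is receding.
λ'/λ₀ = √((1 + β)/(1 − β)) for a receding source ⇒ β = (r² − 1)/(r² + 1) with r = λ'/λ₀.
β = (1.6042 − 1)/(1.6042 + 1) ≈ 0.232.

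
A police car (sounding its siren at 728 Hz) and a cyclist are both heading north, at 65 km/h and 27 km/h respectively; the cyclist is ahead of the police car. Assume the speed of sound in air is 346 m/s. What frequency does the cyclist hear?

65 km/h = 18.06 m/s; 27 km/h = 7.5 m/s.
The cyclist is ahead, so the police car is moving toward it while the cyclist is moving away from the police car.
Both move, so f' = f · (v − v_o)/(v − v_s).
f' = 728 × (346 − 7.5)/(346 − 18.06) = 728 × 338.5/327.94 ≈ 751 Hz.

751 Hz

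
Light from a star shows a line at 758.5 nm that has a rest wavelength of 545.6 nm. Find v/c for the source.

λ'/λ₀ = 1.3902 > 1 (redshift), so the source is receding.
λ'/λ₀ = √((1 + β)/(1 − β)) for a receding source ⇒ β = (r² − 1)/(r² + 1) with r = λ'/λ₀.
β = (1.9327 − 1)/(1.9327 + 1) ≈ 0.318.

0.318c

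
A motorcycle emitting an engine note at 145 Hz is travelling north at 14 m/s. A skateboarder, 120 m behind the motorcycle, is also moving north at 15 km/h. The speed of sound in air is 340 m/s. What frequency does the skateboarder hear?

15 km/h = 4.167 m/s.
The skateboarder is behind, so the motorcycle is moving away from it while the skateboarder is moving toward the motorcycle.
Both move, so f' = f · (v + v_o)/(v + v_s).
f' = 145 × (340 + 4.167)/(340 + 14) = 145 × 344.17/354 ≈ 141 Hz.

141 Hz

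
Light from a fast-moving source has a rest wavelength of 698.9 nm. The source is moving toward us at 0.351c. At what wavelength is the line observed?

Relativistic Doppler for wavelength: λ' = λ₀ · √((1 − β)/(1 + β)).
λ' = 698.9 × √(0.6490/1.3510) = 698.9 × 0.69310 ≈ 484.4 nm.

484.4 nm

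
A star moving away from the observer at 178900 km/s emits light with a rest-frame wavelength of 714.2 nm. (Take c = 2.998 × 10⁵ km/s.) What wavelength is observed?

1421.1 nm

β = v/c = 178900/299800 = 0.5967.
Relativistic Doppler for wavelength: λ' = λ₀ · √((1 + β)/(1 − β)).
λ' = 714.2 × √(1.5967/0.4033) = 714.2 × 1.98984 ≈ 1421.1 nm.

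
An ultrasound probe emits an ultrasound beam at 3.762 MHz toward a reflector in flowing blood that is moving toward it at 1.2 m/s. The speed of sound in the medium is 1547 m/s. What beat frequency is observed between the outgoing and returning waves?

5841 Hz

At the reflector in flowing blood (a moving observer), f₁ = f₀ · (v + u)/v = 3.762 × 1548.2/1547 ≈ 3.76492 MHz.
On reflection it acts as a source moving toward the stationary detector: f₂ = f₁ · v/(v − u) = 3.76492 × 1547/1545.8 ≈ 3.76784 MHz.
Beat frequency (with f₀ = 3762000 Hz): |f₂ − f₀| = 2u·f₀/(v − u) = 2 × 1.2 × 3762000/1545.8 ≈ 5841 Hz.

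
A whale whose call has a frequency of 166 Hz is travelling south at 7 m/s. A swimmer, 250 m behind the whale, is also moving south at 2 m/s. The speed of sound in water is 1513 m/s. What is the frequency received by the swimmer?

The swimmer is behind, so the whale is moving away from it while the swimmer is moving toward the whale.
Both move, so f' = f · (v + v_o)/(v + v_s).
f' = 166 × (1513 + 2)/(1513 + 7) = 166 × 1515/1520 ≈ 165 Hz.

165 Hz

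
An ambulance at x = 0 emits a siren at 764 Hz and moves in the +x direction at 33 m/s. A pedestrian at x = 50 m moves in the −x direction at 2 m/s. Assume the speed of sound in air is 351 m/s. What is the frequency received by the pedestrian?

848 Hz

The observer lies on the +x side, so the source is heading toward the observer and the observer is heading toward the source.
General Doppler shift: f' = f · (v + v_o)/(v − v_s).
f' = 764 × (351 + 2)/(351 − 33) = 764 × 353/318 ≈ 848 Hz.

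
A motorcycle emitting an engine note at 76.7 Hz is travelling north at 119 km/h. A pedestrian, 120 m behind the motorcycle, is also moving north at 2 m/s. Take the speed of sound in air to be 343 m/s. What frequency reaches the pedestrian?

119 km/h = 33.06 m/s.
The pedestrian is behind, so the motorcycle is moving away from it while the pedestrian is moving toward the motorcycle.
Both move, so f' = f · (v + v_o)/(v + v_s).
f' = 76.7 × (343 + 2)/(343 + 33.06) = 76.7 × 345/376.06 ≈ 70 Hz.

70 Hz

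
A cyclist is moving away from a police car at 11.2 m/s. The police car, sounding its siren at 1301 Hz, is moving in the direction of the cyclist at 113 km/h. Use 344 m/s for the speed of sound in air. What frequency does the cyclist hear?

1385 Hz

113 km/h = 31.39 m/s.
Both move, so f' = f · (v − v_o)/(v − v_s).
f' = 1301 × (344 − 11.2)/(344 − 31.39) = 1301 × 332.8/312.61 ≈ 1385 Hz.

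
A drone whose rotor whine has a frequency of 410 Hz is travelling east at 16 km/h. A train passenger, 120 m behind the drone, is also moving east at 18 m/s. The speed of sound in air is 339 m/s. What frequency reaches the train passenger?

426 Hz

16 km/h = 4.444 m/s.
The train passenger is behind, so the drone is moving away from it while the train passenger is moving toward the drone.
Both move, so f' = f · (v + v_o)/(v + v_s).
f' = 410 × (339 + 18)/(339 + 4.444) = 410 × 357/343.44 ≈ 426 Hz.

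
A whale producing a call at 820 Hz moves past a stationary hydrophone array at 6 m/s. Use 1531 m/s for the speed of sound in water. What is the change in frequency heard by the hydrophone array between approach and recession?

Approaching: f₁ = f · v/(v − v_s) = 820 × 1531/1525 ≈ 823.23 Hz.
Receding: f₂ = f · v/(v + v_s) = 820 × 1531/1537 ≈ 816.80 Hz.
Drop: f₁ − f₂ = 2f·v·v_s/(v² − v_s²) = 2 × 820 × 1531 × 6/(1531² − 6²) ≈ 6.43 Hz.

6.43 Hz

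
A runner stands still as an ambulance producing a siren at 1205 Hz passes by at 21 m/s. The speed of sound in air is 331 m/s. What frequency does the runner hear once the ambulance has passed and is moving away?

Receding: f₂ = f · v/(v + v_s) = 1205 × 331/352 ≈ 1133 Hz.

1133 Hz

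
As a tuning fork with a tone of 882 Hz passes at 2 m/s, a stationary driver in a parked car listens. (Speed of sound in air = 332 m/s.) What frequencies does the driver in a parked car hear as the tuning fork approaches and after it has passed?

887 Hz approaching; 877 Hz receding

Approaching: f₁ = f · v/(v − v_s) = 882 × 332/330 ≈ 887 Hz.
Receding: f₂ = f · v/(v + v_s) = 882 × 332/334 ≈ 877 Hz.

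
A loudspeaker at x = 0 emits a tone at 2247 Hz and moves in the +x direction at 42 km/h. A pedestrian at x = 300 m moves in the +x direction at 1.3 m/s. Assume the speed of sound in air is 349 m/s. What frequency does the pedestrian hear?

42 km/h = 11.67 m/s.
The observer lies on the +x side, so the source is heading toward the observer and the observer is heading away from the source.
General Doppler shift: f' = f · (v − v_o)/(v − v_s).
f' = 2247 × (349 − 1.3)/(349 − 11.67) = 2247 × 347.7/337.33 ≈ 2316 Hz.

2316 Hz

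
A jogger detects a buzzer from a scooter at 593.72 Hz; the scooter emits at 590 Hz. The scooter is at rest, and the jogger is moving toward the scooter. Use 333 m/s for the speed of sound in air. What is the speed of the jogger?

f' = f · (v + v_o)/v ⇒ v_o = v · |f'/f − 1|.
v_o = 333 × |593.72/590 − 1| = 333 × 0.006305 ≈ 2.10 m/s.

2.10 m/s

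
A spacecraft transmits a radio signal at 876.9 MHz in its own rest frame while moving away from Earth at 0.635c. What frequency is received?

414.3 MHz

Relativistic Doppler for frequency: f' = f₀ · √((1 − β)/(1 + β)).
f' = 876.9 × √(0.3650/1.6350) = 876.9 × 0.47248 ≈ 414.3 MHz.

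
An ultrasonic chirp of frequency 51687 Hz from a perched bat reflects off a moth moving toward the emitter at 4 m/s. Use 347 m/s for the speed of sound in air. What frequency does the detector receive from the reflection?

The moth first receives the wave as a moving observer: f₁ = f₀ · (v + u)/v = 51687 × (347 + 4)/347 ≈ 52283 Hz.
On reflection it acts as a source moving toward the stationary detector: f₂ = f₁ · v/(v − u) = 52283 × 347/343 ≈ 52893 Hz.
Equivalently f₂ = f₀ · (v + u)/(v − u).

52893 Hz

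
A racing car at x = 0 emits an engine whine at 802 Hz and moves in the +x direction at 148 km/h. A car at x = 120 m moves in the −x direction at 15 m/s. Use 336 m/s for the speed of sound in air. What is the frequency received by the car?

148 km/h = 41.11 m/s.
The observer lies on the +x side, so the source is heading toward the observer and the observer is heading toward the source.
With source approaching and observer approaching, f' = f · (v + v_o)/(v − v_s).
f' = 802 × (336 + 15)/(336 − 41.11) = 802 × 351/294.89 ≈ 955 Hz.

955 Hz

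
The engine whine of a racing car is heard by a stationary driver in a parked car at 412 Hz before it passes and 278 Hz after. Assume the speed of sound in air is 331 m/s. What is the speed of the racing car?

64 m/s

f₁/f₂ = (v + v_s)/(v − v_s), so v_s = v · (f₁ − f₂)/(f₁ + f₂).
v_s = 331 × (412 − 278)/(412 + 278) = 331 × 134/690 ≈ 64 m/s.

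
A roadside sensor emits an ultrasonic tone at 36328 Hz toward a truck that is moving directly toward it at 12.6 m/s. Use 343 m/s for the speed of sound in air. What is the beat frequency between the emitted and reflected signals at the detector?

2771 Hz

At the truck (a moving observer), f₁ = f₀ · (v + u)/v = 36328 × 355.6/343 ≈ 37662 Hz.
The reflection then acts as a moving source: f₂ = f₁ · v/(v − u) ≈ 39099 Hz.
Beat frequency: |f₂ − f₀| = 2u·f₀/(v − u) = 2 × 12.6 × 36328/330.4 ≈ 2771 Hz.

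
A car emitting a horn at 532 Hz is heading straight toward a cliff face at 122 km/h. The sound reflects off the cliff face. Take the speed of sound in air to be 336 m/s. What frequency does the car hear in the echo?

122 km/h = 33.89 m/s.
The cliff face receives the sound from a moving source: f₁ = f₀ · v/(v − v_e) = 532 × 336/302.11 ≈ 592 Hz.
On the return leg the car is a moving observer: f₂ = f₁ · (v + v_e)/v = 592 × 369.89/336 ≈ 651 Hz.
Equivalently f₂ = f₀ · (v + v_e)/(v − v_e).

651 Hz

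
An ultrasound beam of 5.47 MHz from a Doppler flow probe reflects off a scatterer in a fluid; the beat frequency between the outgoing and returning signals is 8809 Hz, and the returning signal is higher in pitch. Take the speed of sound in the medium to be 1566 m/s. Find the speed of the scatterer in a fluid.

1.26 m/s

Double Doppler shift off a moving reflector: f₂ = f₀ · (v + u)/(v − u) (u > 0 toward emitter).
Returning signal is higher, so f₂ = f₀ + Δf = 5470000 + 8809 = 5478809 Hz.
Rearranging, u = v · (f₂ − f₀)/(f₂ + f₀) = 1566 × 8809/10948809 ≈ 1.26 m/s.
So the scatterer in a fluid is moving at 1.26 m/s toward the emitter.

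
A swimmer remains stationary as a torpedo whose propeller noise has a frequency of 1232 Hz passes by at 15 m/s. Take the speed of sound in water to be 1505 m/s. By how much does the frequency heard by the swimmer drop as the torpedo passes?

24.6 Hz

Approaching: f₁ = f · v/(v − v_s) = 1232 × 1505/1490 ≈ 1244.4 Hz.
Receding: f₂ = f · v/(v + v_s) = 1232 × 1505/1520 ≈ 1219.8 Hz.
Drop: f₁ − f₂ = 2f·v·v_s/(v² − v_s²) = 2 × 1232 × 1505 × 15/(1505² − 15²) ≈ 24.6 Hz.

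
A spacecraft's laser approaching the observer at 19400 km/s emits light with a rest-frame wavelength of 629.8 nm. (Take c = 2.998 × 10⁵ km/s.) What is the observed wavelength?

β = v/c = 19400/299800 = 0.0647.
Relativistic Doppler for wavelength: λ' = λ₀ · √((1 − β)/(1 + β)).
λ' = 629.8 × √(0.9353/1.0647) = 629.8 × 0.93725 ≈ 590.3 nm.

590.3 nm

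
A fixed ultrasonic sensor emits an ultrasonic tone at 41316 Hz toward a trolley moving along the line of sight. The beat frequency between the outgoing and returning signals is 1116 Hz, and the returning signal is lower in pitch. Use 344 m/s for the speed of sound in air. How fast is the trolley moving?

Double Doppler shift off a moving reflector: f₂ = f₀ · (v + u)/(v − u) (u > 0 toward emitter).
Returning signal is lower, so f₂ = f₀ − Δf = 41316 − 1116 = 40200 Hz.
Rearranging, u = v · (f₂ − f₀)/(f₂ + f₀) = 344 × -1116/81516 ≈ -4.7 m/s.
So the trolley is moving at 4.7 m/s away from the emitter.

4.7 m/s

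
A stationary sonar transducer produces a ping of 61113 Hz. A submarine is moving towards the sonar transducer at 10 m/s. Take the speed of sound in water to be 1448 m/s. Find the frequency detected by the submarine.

Moving observer, stationary source: f' = f · (v + v_o)/v.
f' = 61113 × (1448 + 10)/1448 = 61113 × 1458/1448 ≈ 61535 Hz.

61535 Hz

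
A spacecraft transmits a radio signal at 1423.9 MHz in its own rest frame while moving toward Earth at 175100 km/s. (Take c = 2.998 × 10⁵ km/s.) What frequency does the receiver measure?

β = v/c = 175100/299800 = 0.5841.
Relativistic Doppler for frequency: f' = f₀ · √((1 + β)/(1 − β)).
f' = 1423.9 × √(1.5841/0.4159) = 1423.9 × 1.95150 ≈ 2778.7 MHz.

2778.7 MHz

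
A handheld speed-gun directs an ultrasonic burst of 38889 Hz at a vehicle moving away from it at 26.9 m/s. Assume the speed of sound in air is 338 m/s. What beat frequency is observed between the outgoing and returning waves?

At the vehicle (a moving observer), f₁ = f₀ · (v − u)/v = 38889 × 311.1/338 ≈ 35794 Hz.
The reflection then acts as a moving source: f₂ = f₁ · v/(v + u) ≈ 33155 Hz.
Beat frequency: |f₂ − f₀| = 2u·f₀/(v + u) = 2 × 26.9 × 38889/364.9 ≈ 5734 Hz.

5734 Hz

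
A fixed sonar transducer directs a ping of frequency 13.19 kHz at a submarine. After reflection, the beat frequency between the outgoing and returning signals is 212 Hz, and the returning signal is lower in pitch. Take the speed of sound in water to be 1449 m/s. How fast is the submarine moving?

11.7 m/s

Double Doppler shift off a moving reflector: f₂ = f₀ · (v + u)/(v − u) (u > 0 toward emitter).
Returning signal is lower, so f₂ = f₀ − Δf = 13190 − 212 = 12978 Hz.
Rearranging, u = v · (f₂ − f₀)/(f₂ + f₀) = 1449 × -212/26168 ≈ -11.7 m/s.
So the submarine is moving at 11.7 m/s away from the emitter.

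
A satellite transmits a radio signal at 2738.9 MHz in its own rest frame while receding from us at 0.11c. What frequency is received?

2452.5 MHz

Relativistic Doppler for frequency: f' = f₀ · √((1 − β)/(1 + β)).
f' = 2738.9 × √(0.8900/1.1100) = 2738.9 × 0.89543 ≈ 2452.5 MHz.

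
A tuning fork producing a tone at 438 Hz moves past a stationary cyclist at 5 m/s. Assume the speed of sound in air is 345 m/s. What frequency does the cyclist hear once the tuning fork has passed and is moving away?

432 Hz

Receding: f₂ = f · v/(v + v_s) = 438 × 345/350 ≈ 432 Hz.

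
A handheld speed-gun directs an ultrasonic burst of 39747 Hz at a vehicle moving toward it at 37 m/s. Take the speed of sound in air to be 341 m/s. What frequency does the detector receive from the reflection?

The vehicle first receives the wave as a moving observer: f₁ = f₀ · (v + u)/v = 39747 × (341 + 37)/341 ≈ 44060 Hz.
The reflection then acts as a moving source: f₂ = f₁ · v/(v − u) ≈ 49422 Hz.

49422 Hz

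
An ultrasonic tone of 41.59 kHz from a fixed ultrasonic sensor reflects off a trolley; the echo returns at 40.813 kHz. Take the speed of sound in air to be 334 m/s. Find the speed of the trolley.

Double Doppler shift off a moving reflector: f₂ = f₀ · (v + u)/(v − u) (u > 0 toward emitter).
Rearranging, u = v · (f₂ − f₀)/(f₂ + f₀) = 334 × -0.777/82.403 ≈ -3.1 m/s.
So the trolley is moving at 3.1 m/s away from the emitter.

3.1 m/s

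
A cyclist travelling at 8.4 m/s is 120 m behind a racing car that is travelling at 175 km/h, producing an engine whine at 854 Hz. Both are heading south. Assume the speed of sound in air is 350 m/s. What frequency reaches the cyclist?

175 km/h = 48.61 m/s.
The cyclist is behind, so the racing car is moving away from it while the cyclist is moving toward the racing car.
Both move, so f' = f · (v + v_o)/(v + v_s).
f' = 854 × (350 + 8.4)/(350 + 48.61) = 854 × 358.4/398.61 ≈ 768 Hz.

768 Hz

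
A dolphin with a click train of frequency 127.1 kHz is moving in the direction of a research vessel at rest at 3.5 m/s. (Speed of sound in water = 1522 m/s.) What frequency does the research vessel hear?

127.4 kHz

With the source moving toward a stationary observer, f' = f · v/(v − v_s).
f' = 127.1 × 1522/(1522 − 3.5) = 127.1 × 1522/1518 ≈ 127.4 kHz.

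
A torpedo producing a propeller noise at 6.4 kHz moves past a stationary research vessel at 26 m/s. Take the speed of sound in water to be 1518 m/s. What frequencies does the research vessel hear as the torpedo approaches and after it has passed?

Approaching: f₁ = f · v/(v − v_s) = 6.4 × 1518/1492 ≈ 6.51 kHz.
Receding: f₂ = f · v/(v + v_s) = 6.4 × 1518/1544 ≈ 6.29 kHz.

6.51 kHz approaching; 6.29 kHz receding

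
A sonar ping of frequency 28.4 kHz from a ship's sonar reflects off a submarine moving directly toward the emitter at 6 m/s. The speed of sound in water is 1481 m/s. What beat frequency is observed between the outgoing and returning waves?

The submarine first receives the wave as a moving observer: f₁ = f₀ · (v + u)/v = 28.4 × (1481 + 6)/1481 ≈ 28.515 kHz.
On reflection it acts as a source moving toward the stationary detector: f₂ = f₁ · v/(v − u) = 28.515 × 1481/1475 ≈ 28.631 kHz.
Beat frequency (with f₀ = 28400 Hz): |f₂ − f₀| = 2u·f₀/(v − u) = 2 × 6 × 28400/1475 ≈ 231 Hz.

231 Hz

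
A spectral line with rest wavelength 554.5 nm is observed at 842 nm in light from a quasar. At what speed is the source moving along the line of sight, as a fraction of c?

0.395

λ'/λ₀ = 1.5185 > 1 (redshift), so the source is receding.
λ'/λ₀ = √((1 + β)/(1 − β)) for a receding source ⇒ β = (r² − 1)/(r² + 1) with r = λ'/λ₀.
β = (2.3058 − 1)/(2.3058 + 1) ≈ 0.395.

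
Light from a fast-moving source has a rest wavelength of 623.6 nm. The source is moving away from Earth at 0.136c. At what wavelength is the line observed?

Relativistic Doppler for wavelength: λ' = λ₀ · √((1 + β)/(1 − β)).
λ' = 623.6 × √(1.1360/0.8640) = 623.6 × 1.14665 ≈ 715.1 nm.

715.1 nm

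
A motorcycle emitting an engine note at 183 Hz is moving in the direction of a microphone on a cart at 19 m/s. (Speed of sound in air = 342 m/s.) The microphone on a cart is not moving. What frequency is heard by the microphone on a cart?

194 Hz

Only the source moves, toward the listener, so f' = f · v/(v − v_s).
f' = 183 × 342/(342 − 19) = 183 × 342/323 ≈ 194 Hz.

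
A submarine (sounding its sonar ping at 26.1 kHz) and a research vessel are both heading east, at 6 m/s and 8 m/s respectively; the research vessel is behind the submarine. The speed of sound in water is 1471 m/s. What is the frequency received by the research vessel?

26.1 kHz

The research vessel is behind, so the submarine is moving away from it while the research vessel is moving toward the submarine.
Both move, so f' = f · (v + v_o)/(v + v_s).
f' = 26.1 × (1471 + 8)/(1471 + 6) = 26.1 × 1479/1477 ≈ 26.1 kHz.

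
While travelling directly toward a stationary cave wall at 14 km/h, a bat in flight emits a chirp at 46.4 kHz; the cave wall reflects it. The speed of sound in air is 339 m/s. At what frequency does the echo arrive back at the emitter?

47.5 kHz

14 km/h = 3.889 m/s.
The cave wall receives the sound from a moving source: f₁ = f₀ · v/(v − v_e) = 46.4 × 339/335.11 ≈ 46.9 kHz.
On the return leg the bat in flight is a moving observer: f₂ = f₁ · (v + v_e)/v = 46.9 × 342.89/339 ≈ 47.5 kHz.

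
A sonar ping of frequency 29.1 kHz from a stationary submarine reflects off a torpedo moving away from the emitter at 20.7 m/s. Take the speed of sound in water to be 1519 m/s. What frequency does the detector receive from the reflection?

At the torpedo (a moving observer), f₁ = f₀ · (v − u)/v = 29.1 × 1498.3/1519 ≈ 28.7 kHz.
On reflection it acts as a source moving away from the stationary detector: f₂ = f₁ · v/(v + u) = 28.7 × 1519/1539.7 ≈ 28.3 kHz.
Equivalently f₂ = f₀ · (v − u)/(v + u).

28.3 kHz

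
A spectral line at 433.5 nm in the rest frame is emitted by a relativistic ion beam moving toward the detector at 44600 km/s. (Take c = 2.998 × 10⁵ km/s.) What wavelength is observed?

β = v/c = 44600/299800 = 0.1488.
Relativistic Doppler for wavelength: λ' = λ₀ · √((1 − β)/(1 + β)).
λ' = 433.5 × √(0.8512/1.1488) = 433.5 × 0.86081 ≈ 373.2 nm.

373.2 nm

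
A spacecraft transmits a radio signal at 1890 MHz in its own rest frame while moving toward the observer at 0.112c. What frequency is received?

Relativistic Doppler for frequency: f' = f₀ · √((1 + β)/(1 − β)).
f' = 1890 × √(1.1120/0.8880) = 1890 × 1.11904 ≈ 2115.0 MHz.

2115.0 MHz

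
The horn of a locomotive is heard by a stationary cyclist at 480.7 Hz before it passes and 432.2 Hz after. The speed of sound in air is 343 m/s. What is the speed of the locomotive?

f₁/f₂ = (v + v_s)/(v − v_s), so v_s = v · (f₁ − f₂)/(f₁ + f₂).
v_s = 343 × (480.7 − 432.2)/(480.7 + 432.2) = 343 × 48.5/912.9 ≈ 18.2 m/s.

18.2 m/s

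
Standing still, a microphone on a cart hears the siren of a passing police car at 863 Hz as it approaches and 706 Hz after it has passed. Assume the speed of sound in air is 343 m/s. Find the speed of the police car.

34 m/s

f₁/f₂ = (v + v_s)/(v − v_s), so v_s = v · (f₁ − f₂)/(f₁ + f₂).
v_s = 343 × (863 − 706)/(863 + 706) = 343 × 157/1569 ≈ 34 m/s.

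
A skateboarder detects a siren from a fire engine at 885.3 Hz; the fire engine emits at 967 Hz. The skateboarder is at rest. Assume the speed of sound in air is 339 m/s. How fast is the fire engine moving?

31 m/s

f' < f, so the fire engine is receding.
f' = f · v/(v + v_s) ⇒ v_s = v · |1 − f/f'|.
v_s = 339 × |1 − 967/885.3| = 339 × 0.09229 ≈ 31 m/s.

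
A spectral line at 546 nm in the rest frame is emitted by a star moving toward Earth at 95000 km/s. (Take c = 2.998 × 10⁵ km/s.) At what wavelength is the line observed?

β = v/c = 95000/299800 = 0.3169.
Relativistic Doppler for wavelength: λ' = λ₀ · √((1 − β)/(1 + β)).
λ' = 546 × √(0.6831/1.3169) = 546 × 0.72024 ≈ 393.3 nm.

393.3 nm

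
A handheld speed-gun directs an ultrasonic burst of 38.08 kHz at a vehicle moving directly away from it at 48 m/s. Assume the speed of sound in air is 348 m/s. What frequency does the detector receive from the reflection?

28.8 kHz

At the vehicle (a moving observer), f₁ = f₀ · (v − u)/v = 38.08 × 300/348 ≈ 32.8 kHz.
The reflection then acts as a moving source: f₂ = f₁ · v/(v + u) ≈ 28.8 kHz.
Equivalently f₂ = f₀ · (v − u)/(v + u).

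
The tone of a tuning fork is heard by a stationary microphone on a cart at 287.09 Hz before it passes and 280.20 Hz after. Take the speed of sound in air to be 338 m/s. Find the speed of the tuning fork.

4.1 m/s

f₁/f₂ = (v + v_s)/(v − v_s), so v_s = v · (f₁ − f₂)/(f₁ + f₂).
v_s = 338 × (287.09 − 280.20)/(287.09 + 280.20) = 338 × 6.89/567.29 ≈ 4.1 m/s.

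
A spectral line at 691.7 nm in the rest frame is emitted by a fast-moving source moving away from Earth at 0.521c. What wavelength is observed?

1232.6 nm

Relativistic Doppler for wavelength: λ' = λ₀ · √((1 + β)/(1 − β)).
λ' = 691.7 × √(1.5210/0.4790) = 691.7 × 1.78196 ≈ 1232.6 nm.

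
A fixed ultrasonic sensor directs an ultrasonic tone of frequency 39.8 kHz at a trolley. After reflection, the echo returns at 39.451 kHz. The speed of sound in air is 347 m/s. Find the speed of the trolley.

1.53 m/s

Double Doppler shift off a moving reflector: f₂ = f₀ · (v + u)/(v − u) (u > 0 toward emitter).
Rearranging, u = v · (f₂ − f₀)/(f₂ + f₀) = 347 × -0.349/79.251 ≈ -1.53 m/s.
So the trolley is moving at 1.53 m/s away from the emitter.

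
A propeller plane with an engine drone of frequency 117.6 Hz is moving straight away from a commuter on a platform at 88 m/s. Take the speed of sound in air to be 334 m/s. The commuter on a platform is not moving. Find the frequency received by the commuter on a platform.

Moving source, stationary observer: f' = f · v/(v + v_s) since the source is receding.
f' = 117.6 × 334/(334 + 88) = 117.6 × 334/422 ≈ 93 Hz.

93 Hz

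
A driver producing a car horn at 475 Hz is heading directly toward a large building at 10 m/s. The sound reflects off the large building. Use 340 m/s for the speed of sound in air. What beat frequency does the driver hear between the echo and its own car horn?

The large building receives the sound from a moving source: f₁ = f₀ · v/(v − v_e) = 475 × 340/330 ≈ 489.4 Hz.
On the return leg the driver is a moving observer: f₂ = f₁ · (v + v_e)/v = 489.4 × 350/340 ≈ 503.8 Hz.
Equivalently f₂ = f₀ · (v + v_e)/(v − v_e).
Beat against the emitted tone: |f₂ − f₀| = 2v_e·f₀/(v − v_e) = 2 × 10 × 475/330 ≈ 28.8 Hz.

28.8 Hz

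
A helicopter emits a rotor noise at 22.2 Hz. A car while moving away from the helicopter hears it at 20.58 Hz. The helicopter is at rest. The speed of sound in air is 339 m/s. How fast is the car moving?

24.7 m/s

f' = f · (v − v_o)/v ⇒ v_o = v · |f'/f − 1|.
v_o = 339 × |20.58/22.2 − 1| = 339 × 0.07297 ≈ 24.7 m/s.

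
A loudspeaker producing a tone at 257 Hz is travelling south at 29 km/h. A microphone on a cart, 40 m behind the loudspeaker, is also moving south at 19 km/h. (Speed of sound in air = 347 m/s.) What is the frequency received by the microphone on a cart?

29 km/h = 8.056 m/s; 19 km/h = 5.278 m/s.
The microphone on a cart is behind, so the loudspeaker is moving away from it while the microphone on a cart is moving toward the loudspeaker.
With source receding and observer approaching, f' = f · (v + v_o)/(v + v_s).
f' = 257 × (347 + 5.278)/(347 + 8.056) = 257 × 352.28/355.06 ≈ 255 Hz.

255 Hz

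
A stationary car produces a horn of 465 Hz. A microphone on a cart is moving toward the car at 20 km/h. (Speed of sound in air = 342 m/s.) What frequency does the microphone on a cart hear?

20 km/h = 5.556 m/s.
Only the observer moves, toward the source, so f' = f · (v + v_o)/v.
f' = 465 × (342 + 5.556)/342 = 465 × 347.56/342 ≈ 473 Hz.

473 Hz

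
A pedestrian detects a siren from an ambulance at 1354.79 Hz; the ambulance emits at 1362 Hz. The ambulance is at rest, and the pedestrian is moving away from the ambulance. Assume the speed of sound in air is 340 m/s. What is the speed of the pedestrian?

1.80 m/s

f' = f · (v − v_o)/v ⇒ v_o = v · |f'/f − 1|.
v_o = 340 × |1354.79/1362 − 1| = 340 × 0.005294 ≈ 1.80 m/s.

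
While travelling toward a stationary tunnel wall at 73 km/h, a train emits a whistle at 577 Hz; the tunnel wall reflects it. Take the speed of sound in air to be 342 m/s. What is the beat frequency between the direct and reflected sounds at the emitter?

73 Hz

73 km/h = 20.28 m/s.
The tunnel wall receives the sound from a moving source: f₁ = f₀ · v/(v − v_e) = 577 × 342/321.72 ≈ 613.4 Hz.
On the return leg the train is a moving observer: f₂ = f₁ · (v + v_e)/v = 613.4 × 362.28/342 ≈ 649.7 Hz.
Beat against the emitted tone: |f₂ − f₀| = 2v_e·f₀/(v − v_e) = 2 × 20.28 × 577/321.72 ≈ 73 Hz.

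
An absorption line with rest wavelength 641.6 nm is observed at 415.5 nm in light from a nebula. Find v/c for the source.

0.409

λ'/λ₀ = 0.6476 < 1 (blueshift), so the source is approaching.
λ'/λ₀ = √((1 − β)/(1 + β)) for an approaching source ⇒ β = (1 − r²)/(1 + r²) with r = λ'/λ₀.
β = (1 − 0.4194)/(1 + 0.4194) ≈ 0.409.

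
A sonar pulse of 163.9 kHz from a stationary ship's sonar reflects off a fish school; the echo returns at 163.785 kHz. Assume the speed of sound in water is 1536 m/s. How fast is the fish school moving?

Double Doppler shift off a moving reflector: f₂ = f₀ · (v + u)/(v − u) (u > 0 toward emitter).
Rearranging, u = v · (f₂ − f₀)/(f₂ + f₀) = 1536 × -0.115/327.685 ≈ -0.54 m/s.
So the fish school is moving at 0.54 m/s away from the emitter.

0.54 m/s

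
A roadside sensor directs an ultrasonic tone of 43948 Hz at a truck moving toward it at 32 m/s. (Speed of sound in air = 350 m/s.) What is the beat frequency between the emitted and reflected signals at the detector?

8845 Hz

The truck first receives the wave as a moving observer: f₁ = f₀ · (v + u)/v = 43948 × (350 + 32)/350 ≈ 47966 Hz.
On reflection it acts as a source moving toward the stationary detector: f₂ = f₁ · v/(v − u) = 47966 × 350/318 ≈ 52793 Hz.
Equivalently f₂ = f₀ · (v + u)/(v − u).
Beat frequency: |f₂ − f₀| = 2u·f₀/(v − u) = 2 × 32 × 43948/318 ≈ 8845 Hz.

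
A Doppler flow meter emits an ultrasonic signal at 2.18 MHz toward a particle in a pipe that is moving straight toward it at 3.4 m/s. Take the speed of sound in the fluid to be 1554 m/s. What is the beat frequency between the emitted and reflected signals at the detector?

At the particle in a pipe (a moving observer), f₁ = f₀ · (v + u)/v = 2.18 × 1557.4/1554 ≈ 2.18477 MHz.
The reflection then acts as a moving source: f₂ = f₁ · v/(v − u) ≈ 2.18956 MHz.
Beat frequency (with f₀ = 2180000 Hz): |f₂ − f₀| = 2u·f₀/(v − u) = 2 × 3.4 × 2180000/1550.6 ≈ 9560 Hz.

9560 Hz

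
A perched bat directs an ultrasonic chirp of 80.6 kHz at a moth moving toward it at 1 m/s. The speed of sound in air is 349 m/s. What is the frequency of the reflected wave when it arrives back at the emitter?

At the moth (a moving observer), f₁ = f₀ · (v + u)/v = 80.6 × 350/349 ≈ 80.8 kHz.
On reflection it acts as a source moving toward the stationary detector: f₂ = f₁ · v/(v − u) = 80.8 × 349/348 ≈ 81.1 kHz.
Equivalently f₂ = f₀ · (v + u)/(v − u).

81.1 kHz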